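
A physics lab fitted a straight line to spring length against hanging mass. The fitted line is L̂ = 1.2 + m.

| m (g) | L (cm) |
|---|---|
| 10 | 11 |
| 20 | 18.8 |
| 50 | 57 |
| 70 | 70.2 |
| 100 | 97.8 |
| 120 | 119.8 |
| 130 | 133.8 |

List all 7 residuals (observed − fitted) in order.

m=10: L̂ = 1.2 + 10 = 11.2; r = 11 − 11.2 = -0.2
m=20: L̂ = 1.2 + 20 = 21.2; r = 18.8 − 21.2 = -2.4
m=50: L̂ = 1.2 + 50 = 51.2; r = 57 − 51.2 = 5.8
m=70: L̂ = 1.2 + 70 = 71.2; r = 70.2 − 71.2 = -1
m=100: L̂ = 1.2 + 100 = 101.2; r = 97.8 − 101.2 = -3.4
m=120: L̂ = 1.2 + 120 = 121.2; r = 119.8 − 121.2 = -1.4
m=130: L̂ = 1.2 + 130 = 131.2; r = 133.8 − 131.2 = 2.6

-0.2, -2.4, 5.8, -1, -3.4, -1.4, 2.6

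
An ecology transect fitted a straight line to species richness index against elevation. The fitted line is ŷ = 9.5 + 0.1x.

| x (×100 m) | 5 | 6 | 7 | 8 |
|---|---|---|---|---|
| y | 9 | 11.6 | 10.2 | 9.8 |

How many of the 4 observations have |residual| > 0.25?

x=5: ŷ = 9.5 + 0.1·5 = 10; e = 9 − 10 = -1
x=6: ŷ = 9.5 + 0.1·6 = 10.1; e = 11.6 − 10.1 = 1.5
x=7: ŷ = 9.5 + 0.1·7 = 10.2; e = 10.2 − 10.2 = 0
x=8: ŷ = 9.5 + 0.1·8 = 10.3; e = 9.8 − 10.3 = -0.5
|e| > 0.25: x=5 (|e|=1), x=6 (|e|=1.5), x=8 (|e|=0.5) → 3

3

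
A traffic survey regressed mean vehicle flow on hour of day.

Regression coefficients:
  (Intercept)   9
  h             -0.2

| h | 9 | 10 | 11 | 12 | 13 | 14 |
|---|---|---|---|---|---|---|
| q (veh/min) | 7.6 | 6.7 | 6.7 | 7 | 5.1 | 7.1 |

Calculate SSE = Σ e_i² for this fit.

SSE = 2.92

h=9: ŷ = 9 − 0.2·9 = 7.2; e = 7.6 − 7.2 = 0.4
h=10: ŷ = 9 − 0.2·10 = 7; e = 6.7 − 7 = -0.3
h=11: ŷ = 9 − 0.2·11 = 6.8; e = 6.7 − 6.8 = -0.1
h=12: ŷ = 9 − 0.2·12 = 6.6; e = 7 − 6.6 = 0.4
h=13: ŷ = 9 − 0.2·13 = 6.4; e = 5.1 − 6.4 = -1.3
h=14: ŷ = 9 − 0.2·14 = 6.2; e = 7.1 − 6.2 = 0.9
SSE = 0.16 + 0.09 + 0.01 + 0.16 + 1.69 + 0.81 = 2.92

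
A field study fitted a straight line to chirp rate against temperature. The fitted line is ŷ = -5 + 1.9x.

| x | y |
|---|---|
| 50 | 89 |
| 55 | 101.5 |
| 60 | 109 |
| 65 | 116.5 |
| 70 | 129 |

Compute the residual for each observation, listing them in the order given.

x=50: ŷ = -5 + 1.9·50 = 90; r = 89 − 90 = -1
x=55: ŷ = -5 + 1.9·55 = 99.5; r = 101.5 − 99.5 = 2
x=60: ŷ = -5 + 1.9·60 = 109; r = 109 − 109 = 0
x=65: ŷ = -5 + 1.9·65 = 118.5; r = 116.5 − 118.5 = -2
x=70: ŷ = -5 + 1.9·70 = 128; r = 129 − 128 = 1

-1, 2, 0, -2, 1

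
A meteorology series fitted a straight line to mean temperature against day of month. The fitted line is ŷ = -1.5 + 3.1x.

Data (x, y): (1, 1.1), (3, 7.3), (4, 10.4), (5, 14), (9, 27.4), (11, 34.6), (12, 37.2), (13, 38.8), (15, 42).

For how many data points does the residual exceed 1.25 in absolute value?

x=1: ŷ = -1.5 + 3.1·1 = 1.6; e = 1.1 − 1.6 = -0.5
x=3: ŷ = -1.5 + 3.1·3 = 7.8; e = 7.3 − 7.8 = -0.5
x=4: ŷ = -1.5 + 3.1·4 = 10.9; e = 10.4 − 10.9 = -0.5
x=5: ŷ = -1.5 + 3.1·5 = 14; e = 14 − 14 = 0
x=9: ŷ = -1.5 + 3.1·9 = 26.4; e = 27.4 − 26.4 = 1
x=11: ŷ = -1.5 + 3.1·11 = 32.6; e = 34.6 − 32.6 = 2
x=12: ŷ = -1.5 + 3.1·12 = 35.7; e = 37.2 − 35.7 = 1.5
x=13: ŷ = -1.5 + 3.1·13 = 38.8; e = 38.8 − 38.8 = 0
x=15: ŷ = -1.5 + 3.1·15 = 45; e = 42 − 45 = -3
|e| > 1.25: x=11 (|e|=2), x=12 (|e|=1.5), x=15 (|e|=3) → 3

3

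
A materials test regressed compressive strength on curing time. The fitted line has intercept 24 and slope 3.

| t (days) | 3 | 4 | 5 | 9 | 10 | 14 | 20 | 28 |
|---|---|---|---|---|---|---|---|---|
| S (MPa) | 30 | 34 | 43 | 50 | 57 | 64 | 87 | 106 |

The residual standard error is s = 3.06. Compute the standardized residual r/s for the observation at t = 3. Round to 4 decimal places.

ŷ = 24 + 3·3 = 33
r = 30 − 33 = -3
r/s = -3 / 3.06 = -0.9804

-0.9804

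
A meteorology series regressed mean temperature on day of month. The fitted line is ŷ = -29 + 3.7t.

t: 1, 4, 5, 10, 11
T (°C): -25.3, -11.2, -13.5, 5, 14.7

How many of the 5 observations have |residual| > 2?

4

t=1: ŷ = -29 + 3.7·1 = -25.3; e = -25.3 − (-25.3) = 0
t=4: ŷ = -29 + 3.7·4 = -14.2; e = -11.2 − (-14.2) = 3
t=5: ŷ = -29 + 3.7·5 = -10.5; e = -13.5 − (-10.5) = -3
t=10: ŷ = -29 + 3.7·10 = 8; e = 5 − 8 = -3
t=11: ŷ = -29 + 3.7·11 = 11.7; e = 14.7 − 11.7 = 3
|e| > 2: t=4 (|e|=3), t=5 (|e|=3), t=10 (|e|=3), t=11 (|e|=3) → 4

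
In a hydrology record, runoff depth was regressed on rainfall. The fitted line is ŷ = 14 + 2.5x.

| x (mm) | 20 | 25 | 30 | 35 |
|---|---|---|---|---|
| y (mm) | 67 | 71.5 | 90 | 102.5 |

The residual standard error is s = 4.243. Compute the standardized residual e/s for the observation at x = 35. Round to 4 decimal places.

ŷ = 14 + 2.5·35 = 101.5
e = 102.5 − 101.5 = 1
e/s = 1 / 4.243 = 0.2357

0.2357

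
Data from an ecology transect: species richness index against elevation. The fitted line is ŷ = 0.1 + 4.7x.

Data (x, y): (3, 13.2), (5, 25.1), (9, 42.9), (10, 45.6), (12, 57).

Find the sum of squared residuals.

SSE = 6

x=3: ŷ = 0.1 + 4.7·3 = 14.2; r = 13.2 − 14.2 = -1
x=5: ŷ = 0.1 + 4.7·5 = 23.6; r = 25.1 − 23.6 = 1.5
x=9: ŷ = 0.1 + 4.7·9 = 42.4; r = 42.9 − 42.4 = 0.5
x=10: ŷ = 0.1 + 4.7·10 = 47.1; r = 45.6 − 47.1 = -1.5
x=12: ŷ = 0.1 + 4.7·12 = 56.5; r = 57 − 56.5 = 0.5
SSE = 1 + 2.25 + 0.25 + 2.25 + 0.25 = 6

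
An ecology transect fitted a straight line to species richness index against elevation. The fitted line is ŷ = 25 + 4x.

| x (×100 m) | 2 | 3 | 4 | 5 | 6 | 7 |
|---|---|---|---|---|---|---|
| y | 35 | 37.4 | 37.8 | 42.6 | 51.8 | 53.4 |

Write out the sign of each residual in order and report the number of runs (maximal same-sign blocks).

x=2: ŷ = 25 + 4·2 = 33; r = 35 − 33 = 2
x=3: ŷ = 25 + 4·3 = 37; r = 37.4 − 37 = 0.4
x=4: ŷ = 25 + 4·4 = 41; r = 37.8 − 41 = -3.2
x=5: ŷ = 25 + 4·5 = 45; r = 42.6 − 45 = -2.4
x=6: ŷ = 25 + 4·6 = 49; r = 51.8 − 49 = 2.8
x=7: ŷ = 25 + 4·7 = 53; r = 53.4 − 53 = 0.4
Signs: + + − − + +
Runs: +×2, −×2, +×2 → 3

3 runs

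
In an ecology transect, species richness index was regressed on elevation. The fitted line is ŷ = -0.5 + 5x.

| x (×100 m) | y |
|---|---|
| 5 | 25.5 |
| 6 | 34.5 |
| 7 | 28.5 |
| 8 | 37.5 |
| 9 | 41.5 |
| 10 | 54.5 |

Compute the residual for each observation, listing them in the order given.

1, 5, -6, -2, -3, 5

x=5: ŷ = -0.5 + 5·5 = 24.5; e = 25.5 − 24.5 = 1
x=6: ŷ = -0.5 + 5·6 = 29.5; e = 34.5 − 29.5 = 5
x=7: ŷ = -0.5 + 5·7 = 34.5; e = 28.5 − 34.5 = -6
x=8: ŷ = -0.5 + 5·8 = 39.5; e = 37.5 − 39.5 = -2
x=9: ŷ = -0.5 + 5·9 = 44.5; e = 41.5 − 44.5 = -3
x=10: ŷ = -0.5 + 5·10 = 49.5; e = 54.5 − 49.5 = 5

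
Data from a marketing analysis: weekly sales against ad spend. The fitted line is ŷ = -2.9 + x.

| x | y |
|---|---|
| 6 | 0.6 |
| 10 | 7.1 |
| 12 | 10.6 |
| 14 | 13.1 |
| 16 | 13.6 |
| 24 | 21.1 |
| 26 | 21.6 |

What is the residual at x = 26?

e = -1.5

ŷ = -2.9 + 26 = 23.1
e = 21.6 − 23.1 = -1.5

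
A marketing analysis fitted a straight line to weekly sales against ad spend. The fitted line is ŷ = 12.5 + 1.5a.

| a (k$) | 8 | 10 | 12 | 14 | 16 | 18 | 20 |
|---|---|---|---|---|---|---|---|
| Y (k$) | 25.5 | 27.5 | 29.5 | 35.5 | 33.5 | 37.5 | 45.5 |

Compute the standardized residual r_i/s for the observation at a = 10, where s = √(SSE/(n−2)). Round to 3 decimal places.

a=8: ŷ = 12.5 + 1.5·8 = 24.5; r = 25.5 − 24.5 = 1
a=10: ŷ = 12.5 + 1.5·10 = 27.5; r = 27.5 − 27.5 = 0
a=12: ŷ = 12.5 + 1.5·12 = 30.5; r = 29.5 − 30.5 = -1
a=14: ŷ = 12.5 + 1.5·14 = 33.5; r = 35.5 − 33.5 = 2
a=16: ŷ = 12.5 + 1.5·16 = 36.5; r = 33.5 − 36.5 = -3
a=18: ŷ = 12.5 + 1.5·18 = 39.5; r = 37.5 − 39.5 = -2
a=20: ŷ = 12.5 + 1.5·20 = 42.5; r = 45.5 − 42.5 = 3
SSE = 1 + 0 + 1 + 4 + 9 + 4 + 9 = 28
s = √(28/5) = 2.36643
r/s = 0 / 2.36643 = 0.000

0.000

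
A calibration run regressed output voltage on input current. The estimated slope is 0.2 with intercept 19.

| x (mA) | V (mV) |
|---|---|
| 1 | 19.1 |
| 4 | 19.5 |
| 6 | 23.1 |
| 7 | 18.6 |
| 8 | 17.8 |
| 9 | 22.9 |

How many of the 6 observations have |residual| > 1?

4

x=1: V̂ = 19 + 0.2·1 = 19.2; r = 19.1 − 19.2 = -0.1
x=4: V̂ = 19 + 0.2·4 = 19.8; r = 19.5 − 19.8 = -0.3
x=6: V̂ = 19 + 0.2·6 = 20.2; r = 23.1 − 20.2 = 2.9
x=7: V̂ = 19 + 0.2·7 = 20.4; r = 18.6 − 20.4 = -1.8
x=8: V̂ = 19 + 0.2·8 = 20.6; r = 17.8 − 20.6 = -2.8
x=9: V̂ = 19 + 0.2·9 = 20.8; r = 22.9 − 20.8 = 2.1
|r| > 1: x=6 (|r|=2.9), x=7 (|r|=1.8), x=8 (|r|=2.8), x=9 (|r|=2.1) → 4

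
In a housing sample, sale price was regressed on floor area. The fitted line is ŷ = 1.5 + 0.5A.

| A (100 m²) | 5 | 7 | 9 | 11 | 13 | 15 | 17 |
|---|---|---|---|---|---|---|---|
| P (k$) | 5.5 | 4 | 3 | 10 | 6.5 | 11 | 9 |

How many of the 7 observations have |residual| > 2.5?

2

A=5: ŷ = 1.5 + 0.5·5 = 4; e = 5.5 − 4 = 1.5
A=7: ŷ = 1.5 + 0.5·7 = 5; e = 4 − 5 = -1
A=9: ŷ = 1.5 + 0.5·9 = 6; e = 3 − 6 = -3
A=11: ŷ = 1.5 + 0.5·11 = 7; e = 10 − 7 = 3
A=13: ŷ = 1.5 + 0.5·13 = 8; e = 6.5 − 8 = -1.5
A=15: ŷ = 1.5 + 0.5·15 = 9; e = 11 − 9 = 2
A=17: ŷ = 1.5 + 0.5·17 = 10; e = 9 − 10 = -1
|e| > 2.5: A=9 (|e|=3), A=11 (|e|=3) → 2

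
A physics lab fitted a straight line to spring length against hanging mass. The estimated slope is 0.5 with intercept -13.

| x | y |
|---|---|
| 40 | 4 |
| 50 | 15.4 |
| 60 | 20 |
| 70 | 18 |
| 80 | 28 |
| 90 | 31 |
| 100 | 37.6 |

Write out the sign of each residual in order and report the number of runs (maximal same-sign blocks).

x=40: ŷ = -13 + 0.5·40 = 7; e = 4 − 7 = -3
x=50: ŷ = -13 + 0.5·50 = 12; e = 15.4 − 12 = 3.4
x=60: ŷ = -13 + 0.5·60 = 17; e = 20 − 17 = 3
x=70: ŷ = -13 + 0.5·70 = 22; e = 18 − 22 = -4
x=80: ŷ = -13 + 0.5·80 = 27; e = 28 − 27 = 1
x=90: ŷ = -13 + 0.5·90 = 32; e = 31 − 32 = -1
x=100: ŷ = -13 + 0.5·100 = 37; e = 37.6 − 37 = 0.6
Signs: − + + − + − +
Runs: −×1, +×2, −×1, +×1, −×1, +×1 → 6

6 runs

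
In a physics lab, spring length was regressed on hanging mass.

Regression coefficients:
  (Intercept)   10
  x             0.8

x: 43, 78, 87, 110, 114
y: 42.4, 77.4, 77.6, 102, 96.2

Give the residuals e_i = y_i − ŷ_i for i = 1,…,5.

-2, 5, -2, 4, -5

x=43: ŷ = 10 + 0.8·43 = 44.4; e = 42.4 − 44.4 = -2
x=78: ŷ = 10 + 0.8·78 = 72.4; e = 77.4 − 72.4 = 5
x=87: ŷ = 10 + 0.8·87 = 79.6; e = 77.6 − 79.6 = -2
x=110: ŷ = 10 + 0.8·110 = 98; e = 102 − 98 = 4
x=114: ŷ = 10 + 0.8·114 = 101.2; e = 96.2 − 101.2 = -5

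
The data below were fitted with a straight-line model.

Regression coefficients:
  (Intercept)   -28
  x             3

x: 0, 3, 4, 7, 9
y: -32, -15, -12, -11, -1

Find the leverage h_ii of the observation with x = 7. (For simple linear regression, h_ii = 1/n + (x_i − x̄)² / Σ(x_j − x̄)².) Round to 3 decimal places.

h = 0.317

x̄ = (0 + 3 + 4 + 7 + 9)/5 = 4.6
Σ(x − x̄)² = 21.16 + 2.56 + 0.36 + 5.76 + 19.36 = 49.2
h = 1/5 + (2.4)²/49.2 = 0.2 + 0.117073 = 0.317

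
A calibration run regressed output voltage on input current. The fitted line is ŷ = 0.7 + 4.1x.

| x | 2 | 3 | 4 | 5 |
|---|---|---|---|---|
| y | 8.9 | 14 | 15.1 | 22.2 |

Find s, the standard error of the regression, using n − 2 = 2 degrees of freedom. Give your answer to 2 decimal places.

x=2: ŷ = 0.7 + 4.1·2 = 8.9; e = 8.9 − 8.9 = 0
x=3: ŷ = 0.7 + 4.1·3 = 13; e = 14 − 13 = 1
x=4: ŷ = 0.7 + 4.1·4 = 17.1; e = 15.1 − 17.1 = -2
x=5: ŷ = 0.7 + 4.1·5 = 21.2; e = 22.2 − 21.2 = 1
SSE = 0 + 1 + 4 + 1 = 6
s = √(6/2) = √3 ≈ 1.73

s = 1.73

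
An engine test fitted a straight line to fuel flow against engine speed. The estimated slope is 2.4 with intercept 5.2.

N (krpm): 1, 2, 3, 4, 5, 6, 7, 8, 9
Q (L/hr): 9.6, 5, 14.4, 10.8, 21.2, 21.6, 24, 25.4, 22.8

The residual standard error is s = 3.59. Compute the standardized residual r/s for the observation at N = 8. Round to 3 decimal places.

Q̂ = 5.2 + 2.4·8 = 24.4
r = 25.4 − 24.4 = 1
r/s = 1 / 3.59 = 0.279

0.279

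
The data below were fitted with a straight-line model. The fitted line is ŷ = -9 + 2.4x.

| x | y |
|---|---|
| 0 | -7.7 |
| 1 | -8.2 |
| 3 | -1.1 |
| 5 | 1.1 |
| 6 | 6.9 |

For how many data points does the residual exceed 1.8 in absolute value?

1

x=0: ŷ = -9 + 2.4·0 = -9; e = -7.7 − (-9) = 1.3
x=1: ŷ = -9 + 2.4·1 = -6.6; e = -8.2 − (-6.6) = -1.6
x=3: ŷ = -9 + 2.4·3 = -1.8; e = -1.1 − (-1.8) = 0.7
x=5: ŷ = -9 + 2.4·5 = 3; e = 1.1 − 3 = -1.9
x=6: ŷ = -9 + 2.4·6 = 5.4; e = 6.9 − 5.4 = 1.5
|e| > 1.8: x=5 (|e|=1.9) → 1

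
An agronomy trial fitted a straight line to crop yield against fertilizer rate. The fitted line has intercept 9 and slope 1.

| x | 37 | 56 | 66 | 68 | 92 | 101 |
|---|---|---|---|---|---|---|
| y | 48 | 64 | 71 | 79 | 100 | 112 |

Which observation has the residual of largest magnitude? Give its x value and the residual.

x=37: ŷ = 9 + 37 = 46; r = 48 − 46 = 2
x=56: ŷ = 9 + 56 = 65; r = 64 − 65 = -1
x=66: ŷ = 9 + 66 = 75; r = 71 − 75 = -4
x=68: ŷ = 9 + 68 = 77; r = 79 − 77 = 2
x=92: ŷ = 9 + 92 = 101; r = 100 − 101 = -1
x=101: ŷ = 9 + 101 = 110; r = 112 − 110 = 2
Largest |r| is 4 at x = 66, residual -4.

x = 66, r = -4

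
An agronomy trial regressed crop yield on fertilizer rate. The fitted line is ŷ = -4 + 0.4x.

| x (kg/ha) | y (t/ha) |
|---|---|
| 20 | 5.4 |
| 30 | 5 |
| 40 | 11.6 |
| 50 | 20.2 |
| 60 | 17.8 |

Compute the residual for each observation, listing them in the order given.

x=20: ŷ = -4 + 0.4·20 = 4; e = 5.4 − 4 = 1.4
x=30: ŷ = -4 + 0.4·30 = 8; e = 5 − 8 = -3
x=40: ŷ = -4 + 0.4·40 = 12; e = 11.6 − 12 = -0.4
x=50: ŷ = -4 + 0.4·50 = 16; e = 20.2 − 16 = 4.2
x=60: ŷ = -4 + 0.4·60 = 20; e = 17.8 − 20 = -2.2

1.4, -3, -0.4, 4.2, -2.2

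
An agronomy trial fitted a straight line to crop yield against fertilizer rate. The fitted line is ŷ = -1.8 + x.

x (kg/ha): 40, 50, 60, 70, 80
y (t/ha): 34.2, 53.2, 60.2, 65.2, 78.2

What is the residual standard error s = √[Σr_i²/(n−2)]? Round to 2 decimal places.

s = 4.24

x=40: ŷ = -1.8 + 40 = 38.2; r = 34.2 − 38.2 = -4
x=50: ŷ = -1.8 + 50 = 48.2; r = 53.2 − 48.2 = 5
x=60: ŷ = -1.8 + 60 = 58.2; r = 60.2 − 58.2 = 2
x=70: ŷ = -1.8 + 70 = 68.2; r = 65.2 − 68.2 = -3
x=80: ŷ = -1.8 + 80 = 78.2; r = 78.2 − 78.2 = 0
SSE = 16 + 25 + 4 + 9 + 0 = 54
s = √(54/3) = √18 ≈ 4.24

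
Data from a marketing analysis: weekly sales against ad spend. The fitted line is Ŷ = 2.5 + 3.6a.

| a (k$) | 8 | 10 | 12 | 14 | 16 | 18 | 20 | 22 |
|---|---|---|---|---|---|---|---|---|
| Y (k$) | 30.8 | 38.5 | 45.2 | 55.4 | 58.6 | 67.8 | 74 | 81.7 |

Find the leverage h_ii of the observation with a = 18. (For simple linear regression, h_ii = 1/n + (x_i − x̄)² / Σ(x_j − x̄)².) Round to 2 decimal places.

h = 0.18

ā = (8 + 10 + 12 + 14 + 16 + 18 + 20 + 22)/8 = 15
Σ(a − ā)² = 49 + 25 + 9 + 1 + 1 + 9 + 25 + 49 = 168
h = 1/8 + (3)²/168 = 0.125 + 0.0535714 = 0.18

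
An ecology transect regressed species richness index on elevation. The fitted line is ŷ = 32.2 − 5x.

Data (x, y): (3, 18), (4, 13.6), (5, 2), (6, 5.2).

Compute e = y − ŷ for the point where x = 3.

e = 0.8

ŷ = 32.2 − 5·3 = 17.2
e = 18 − 17.2 = 0.8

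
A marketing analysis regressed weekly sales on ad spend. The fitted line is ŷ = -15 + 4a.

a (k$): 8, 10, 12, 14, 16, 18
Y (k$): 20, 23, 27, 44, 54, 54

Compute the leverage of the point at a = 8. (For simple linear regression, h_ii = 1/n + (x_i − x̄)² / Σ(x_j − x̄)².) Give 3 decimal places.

ā = (8 + 10 + 12 + 14 + 16 + 18)/6 = 13
Σ(a − ā)² = 25 + 9 + 1 + 1 + 9 + 25 = 70
h = 1/6 + (-5)²/70 = 0.166667 + 0.357143 = 0.524

h = 0.524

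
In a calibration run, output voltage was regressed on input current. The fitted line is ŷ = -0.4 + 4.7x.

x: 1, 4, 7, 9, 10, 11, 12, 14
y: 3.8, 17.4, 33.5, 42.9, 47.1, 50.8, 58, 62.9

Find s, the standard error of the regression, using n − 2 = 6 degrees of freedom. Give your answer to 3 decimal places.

s = 1.528

x=1: ŷ = -0.4 + 4.7·1 = 4.3; e = 3.8 − 4.3 = -0.5
x=4: ŷ = -0.4 + 4.7·4 = 18.4; e = 17.4 − 18.4 = -1
x=7: ŷ = -0.4 + 4.7·7 = 32.5; e = 33.5 − 32.5 = 1
x=9: ŷ = -0.4 + 4.7·9 = 41.9; e = 42.9 − 41.9 = 1
x=10: ŷ = -0.4 + 4.7·10 = 46.6; e = 47.1 − 46.6 = 0.5
x=11: ŷ = -0.4 + 4.7·11 = 51.3; e = 50.8 − 51.3 = -0.5
x=12: ŷ = -0.4 + 4.7·12 = 56; e = 58 − 56 = 2
x=14: ŷ = -0.4 + 4.7·14 = 65.4; e = 62.9 − 65.4 = -2.5
SSE = 0.25 + 1 + 1 + 1 + 0.25 + 0.25 + 4 + 6.25 = 14
s = √(14/6) = √2.33333 ≈ 1.528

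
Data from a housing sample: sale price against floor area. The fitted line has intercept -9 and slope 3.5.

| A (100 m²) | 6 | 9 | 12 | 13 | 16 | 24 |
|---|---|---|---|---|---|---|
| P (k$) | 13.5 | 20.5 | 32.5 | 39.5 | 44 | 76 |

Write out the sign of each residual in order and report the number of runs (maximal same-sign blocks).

5 runs

A=6: P̂ = -9 + 3.5·6 = 12; r = 13.5 − 12 = 1.5
A=9: P̂ = -9 + 3.5·9 = 22.5; r = 20.5 − 22.5 = -2
A=12: P̂ = -9 + 3.5·12 = 33; r = 32.5 − 33 = -0.5
A=13: P̂ = -9 + 3.5·13 = 36.5; r = 39.5 − 36.5 = 3
A=16: P̂ = -9 + 3.5·16 = 47; r = 44 − 47 = -3
A=24: P̂ = -9 + 3.5·24 = 75; r = 76 − 75 = 1
Signs: + − − + − +
Runs: +×1, −×2, +×1, −×1, +×1 → 5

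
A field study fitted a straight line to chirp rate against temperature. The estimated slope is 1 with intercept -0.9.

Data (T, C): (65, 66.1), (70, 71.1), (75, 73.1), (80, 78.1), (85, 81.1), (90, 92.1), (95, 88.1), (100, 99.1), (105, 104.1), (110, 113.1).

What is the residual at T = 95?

ŷ = -0.9 + 95 = 94.1
e = 88.1 − 94.1 = -6

e = -6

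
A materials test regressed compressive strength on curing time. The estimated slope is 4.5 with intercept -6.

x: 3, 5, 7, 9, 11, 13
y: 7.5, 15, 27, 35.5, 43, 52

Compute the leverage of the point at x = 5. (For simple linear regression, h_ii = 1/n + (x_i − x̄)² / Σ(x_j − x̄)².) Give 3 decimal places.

h = 0.295

x̄ = (3 + 5 + 7 + 9 + 11 + 13)/6 = 8
Σ(x − x̄)² = 25 + 9 + 1 + 1 + 9 + 25 = 70
h = 1/6 + (-3)²/70 = 0.166667 + 0.128571 = 0.295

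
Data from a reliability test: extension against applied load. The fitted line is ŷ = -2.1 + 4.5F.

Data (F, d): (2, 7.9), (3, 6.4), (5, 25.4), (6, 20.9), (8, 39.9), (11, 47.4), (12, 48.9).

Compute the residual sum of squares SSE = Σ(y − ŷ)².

SSE = 112

F=2: ŷ = -2.1 + 4.5·2 = 6.9; e = 7.9 − 6.9 = 1
F=3: ŷ = -2.1 + 4.5·3 = 11.4; e = 6.4 − 11.4 = -5
F=5: ŷ = -2.1 + 4.5·5 = 20.4; e = 25.4 − 20.4 = 5
F=6: ŷ = -2.1 + 4.5·6 = 24.9; e = 20.9 − 24.9 = -4
F=8: ŷ = -2.1 + 4.5·8 = 33.9; e = 39.9 − 33.9 = 6
F=11: ŷ = -2.1 + 4.5·11 = 47.4; e = 47.4 − 47.4 = 0
F=12: ŷ = -2.1 + 4.5·12 = 51.9; e = 48.9 − 51.9 = -3
SSE = 1 + 25 + 25 + 16 + 36 + 0 + 9 = 112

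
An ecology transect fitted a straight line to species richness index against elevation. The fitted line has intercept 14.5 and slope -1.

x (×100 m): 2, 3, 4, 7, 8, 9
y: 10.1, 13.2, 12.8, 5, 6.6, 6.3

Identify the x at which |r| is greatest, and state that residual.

x = 7, r = -2.5

x=2: ŷ = 14.5 − 2 = 12.5; r = 10.1 − 12.5 = -2.4
x=3: ŷ = 14.5 − 3 = 11.5; r = 13.2 − 11.5 = 1.7
x=4: ŷ = 14.5 − 4 = 10.5; r = 12.8 − 10.5 = 2.3
x=7: ŷ = 14.5 − 7 = 7.5; r = 5 − 7.5 = -2.5
x=8: ŷ = 14.5 − 8 = 6.5; r = 6.6 − 6.5 = 0.1
x=9: ŷ = 14.5 − 9 = 5.5; r = 6.3 − 5.5 = 0.8
Largest |r| is 2.5 at x = 7, residual -2.5.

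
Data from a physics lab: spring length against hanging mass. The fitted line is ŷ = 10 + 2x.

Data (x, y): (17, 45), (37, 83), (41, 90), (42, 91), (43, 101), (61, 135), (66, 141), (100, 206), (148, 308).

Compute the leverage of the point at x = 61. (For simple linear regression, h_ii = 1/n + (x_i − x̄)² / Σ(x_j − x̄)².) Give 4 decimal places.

h = 0.1111

x̄ = (17 + 37 + 41 + 42 + 43 + 61 + 66 + 100 + 148)/9 = 61.6667
Σ(x − x̄)² = 1995.11 + 608.444 + 427.111 + 386.778 + 348.444 + 0.444444 + 18.7778 + 1469.44 + 7453.44 = 12708
h = 1/9 + (-0.666667)²/12708 = 0.111111 + 3.49736e-05 = 0.1111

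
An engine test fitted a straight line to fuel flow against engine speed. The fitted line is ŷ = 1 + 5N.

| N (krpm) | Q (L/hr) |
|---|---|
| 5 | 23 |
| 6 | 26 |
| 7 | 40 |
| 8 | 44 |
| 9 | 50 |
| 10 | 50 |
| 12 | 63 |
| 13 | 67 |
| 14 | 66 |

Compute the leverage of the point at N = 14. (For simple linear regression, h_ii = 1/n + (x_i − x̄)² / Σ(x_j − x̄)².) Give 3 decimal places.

N̄ = (5 + 6 + 7 + 8 + 9 + 10 + 12 + 13 + 14)/9 = 9.33333
Σ(N − N̄)² = 18.7778 + 11.1111 + 5.44444 + 1.77778 + 0.111111 + 0.444444 + 7.11111 + 13.4444 + 21.7778 = 80
h = 1/9 + (4.66667)²/80 = 0.111111 + 0.272222 = 0.383

h = 0.383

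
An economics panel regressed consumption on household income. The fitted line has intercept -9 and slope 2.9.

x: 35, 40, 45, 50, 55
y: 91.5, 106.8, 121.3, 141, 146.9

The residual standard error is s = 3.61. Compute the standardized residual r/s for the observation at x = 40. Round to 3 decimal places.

ŷ = -9 + 2.9·40 = 107
r = 106.8 − 107 = -0.2
r/s = -0.2 / 3.61 = -0.055

-0.055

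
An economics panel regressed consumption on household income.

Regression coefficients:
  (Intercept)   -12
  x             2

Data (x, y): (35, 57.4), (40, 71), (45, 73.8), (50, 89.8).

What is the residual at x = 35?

ŷ = -12 + 2·35 = 58
r = 57.4 − 58 = -0.6

r = -0.6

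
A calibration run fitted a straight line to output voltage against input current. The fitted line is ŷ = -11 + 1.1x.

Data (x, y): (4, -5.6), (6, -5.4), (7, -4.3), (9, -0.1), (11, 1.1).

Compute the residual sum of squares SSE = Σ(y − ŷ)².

x=4: ŷ = -11 + 1.1·4 = -6.6; e = -5.6 − (-6.6) = 1
x=6: ŷ = -11 + 1.1·6 = -4.4; e = -5.4 − (-4.4) = -1
x=7: ŷ = -11 + 1.1·7 = -3.3; e = -4.3 − (-3.3) = -1
x=9: ŷ = -11 + 1.1·9 = -1.1; e = -0.1 − (-1.1) = 1
x=11: ŷ = -11 + 1.1·11 = 1.1; e = 1.1 − 1.1 = 0
SSE = 1 + 1 + 1 + 1 + 0 = 4

SSE = 4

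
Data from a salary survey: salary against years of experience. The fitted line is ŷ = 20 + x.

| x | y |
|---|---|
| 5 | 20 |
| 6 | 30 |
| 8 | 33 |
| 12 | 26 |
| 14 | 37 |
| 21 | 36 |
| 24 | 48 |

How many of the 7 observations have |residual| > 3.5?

6

x=5: ŷ = 20 + 5 = 25; r = 20 − 25 = -5
x=6: ŷ = 20 + 6 = 26; r = 30 − 26 = 4
x=8: ŷ = 20 + 8 = 28; r = 33 − 28 = 5
x=12: ŷ = 20 + 12 = 32; r = 26 − 32 = -6
x=14: ŷ = 20 + 14 = 34; r = 37 − 34 = 3
x=21: ŷ = 20 + 21 = 41; r = 36 − 41 = -5
x=24: ŷ = 20 + 24 = 44; r = 48 − 44 = 4
|r| > 3.5: x=5 (|r|=5), x=6 (|r|=4), x=8 (|r|=5), x=12 (|r|=6), x=21 (|r|=5), x=24 (|r|=4) → 6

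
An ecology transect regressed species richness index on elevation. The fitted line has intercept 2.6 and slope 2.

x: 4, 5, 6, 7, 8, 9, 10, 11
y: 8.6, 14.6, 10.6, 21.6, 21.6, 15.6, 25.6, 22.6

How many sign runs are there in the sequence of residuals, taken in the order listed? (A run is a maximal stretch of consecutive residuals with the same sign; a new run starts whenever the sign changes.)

7 runs

x=4: ŷ = 2.6 + 2·4 = 10.6; e = 8.6 − 10.6 = -2
x=5: ŷ = 2.6 + 2·5 = 12.6; e = 14.6 − 12.6 = 2
x=6: ŷ = 2.6 + 2·6 = 14.6; e = 10.6 − 14.6 = -4
x=7: ŷ = 2.6 + 2·7 = 16.6; e = 21.6 − 16.6 = 5
x=8: ŷ = 2.6 + 2·8 = 18.6; e = 21.6 − 18.6 = 3
x=9: ŷ = 2.6 + 2·9 = 20.6; e = 15.6 − 20.6 = -5
x=10: ŷ = 2.6 + 2·10 = 22.6; e = 25.6 − 22.6 = 3
x=11: ŷ = 2.6 + 2·11 = 24.6; e = 22.6 − 24.6 = -2
Signs: − + − + + − + −
Runs: −×1, +×1, −×1, +×2, −×1, +×1, −×1 → 7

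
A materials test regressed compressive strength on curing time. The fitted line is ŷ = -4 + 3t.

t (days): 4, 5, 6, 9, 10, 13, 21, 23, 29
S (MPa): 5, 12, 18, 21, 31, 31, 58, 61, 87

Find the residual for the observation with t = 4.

ŷ = -4 + 3·4 = 8
r = 5 − 8 = -3

r = -3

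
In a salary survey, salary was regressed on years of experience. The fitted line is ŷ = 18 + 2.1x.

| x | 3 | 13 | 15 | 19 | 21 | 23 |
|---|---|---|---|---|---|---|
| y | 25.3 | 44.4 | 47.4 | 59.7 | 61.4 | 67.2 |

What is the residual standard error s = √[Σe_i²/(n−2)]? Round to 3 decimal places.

x=3: ŷ = 18 + 2.1·3 = 24.3; e = 25.3 − 24.3 = 1
x=13: ŷ = 18 + 2.1·13 = 45.3; e = 44.4 − 45.3 = -0.9
x=15: ŷ = 18 + 2.1·15 = 49.5; e = 47.4 − 49.5 = -2.1
x=19: ŷ = 18 + 2.1·19 = 57.9; e = 59.7 − 57.9 = 1.8
x=21: ŷ = 18 + 2.1·21 = 62.1; e = 61.4 − 62.1 = -0.7
x=23: ŷ = 18 + 2.1·23 = 66.3; e = 67.2 − 66.3 = 0.9
SSE = 1 + 0.81 + 4.41 + 3.24 + 0.49 + 0.81 = 10.76
s = √(10.76/4) = √2.69 ≈ 1.640

s = 1.640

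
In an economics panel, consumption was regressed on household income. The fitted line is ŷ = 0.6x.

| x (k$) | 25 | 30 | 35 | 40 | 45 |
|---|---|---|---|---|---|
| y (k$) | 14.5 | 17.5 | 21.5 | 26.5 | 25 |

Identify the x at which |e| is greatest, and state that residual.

x=25: ŷ = 0.6·25 = 15; e = 14.5 − 15 = -0.5
x=30: ŷ = 0.6·30 = 18; e = 17.5 − 18 = -0.5
x=35: ŷ = 0.6·35 = 21; e = 21.5 − 21 = 0.5
x=40: ŷ = 0.6·40 = 24; e = 26.5 − 24 = 2.5
x=45: ŷ = 0.6·45 = 27; e = 25 − 27 = -2
Largest |e| is 2.5 at x = 40, residual 2.5.

x = 40, e = 2.5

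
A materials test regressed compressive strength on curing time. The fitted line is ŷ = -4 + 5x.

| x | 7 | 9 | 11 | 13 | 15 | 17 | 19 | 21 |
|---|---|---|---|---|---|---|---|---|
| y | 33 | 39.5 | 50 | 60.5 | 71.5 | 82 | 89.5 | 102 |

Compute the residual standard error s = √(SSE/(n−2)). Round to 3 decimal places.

s = 1.414

x=7: ŷ = -4 + 5·7 = 31; r = 33 − 31 = 2
x=9: ŷ = -4 + 5·9 = 41; r = 39.5 − 41 = -1.5
x=11: ŷ = -4 + 5·11 = 51; r = 50 − 51 = -1
x=13: ŷ = -4 + 5·13 = 61; r = 60.5 − 61 = -0.5
x=15: ŷ = -4 + 5·15 = 71; r = 71.5 − 71 = 0.5
x=17: ŷ = -4 + 5·17 = 81; r = 82 − 81 = 1
x=19: ŷ = -4 + 5·19 = 91; r = 89.5 − 91 = -1.5
x=21: ŷ = -4 + 5·21 = 101; r = 102 − 101 = 1
SSE = 4 + 2.25 + 1 + 0.25 + 0.25 + 1 + 2.25 + 1 = 12
s = √(12/6) = √2 ≈ 1.414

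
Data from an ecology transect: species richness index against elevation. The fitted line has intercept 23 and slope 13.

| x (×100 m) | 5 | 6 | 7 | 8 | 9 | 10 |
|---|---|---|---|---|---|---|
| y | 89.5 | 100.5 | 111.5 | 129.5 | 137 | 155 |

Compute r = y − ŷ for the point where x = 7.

r = -2.5

ŷ = 23 + 13·7 = 114
r = 111.5 − 114 = -2.5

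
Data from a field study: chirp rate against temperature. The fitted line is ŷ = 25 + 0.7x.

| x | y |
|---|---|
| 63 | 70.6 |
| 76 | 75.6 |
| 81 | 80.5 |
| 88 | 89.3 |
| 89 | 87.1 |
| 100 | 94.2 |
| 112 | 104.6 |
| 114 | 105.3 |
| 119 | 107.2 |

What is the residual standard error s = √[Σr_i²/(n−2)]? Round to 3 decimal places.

x=63: ŷ = 25 + 0.7·63 = 69.1; r = 70.6 − 69.1 = 1.5
x=76: ŷ = 25 + 0.7·76 = 78.2; r = 75.6 − 78.2 = -2.6
x=81: ŷ = 25 + 0.7·81 = 81.7; r = 80.5 − 81.7 = -1.2
x=88: ŷ = 25 + 0.7·88 = 86.6; r = 89.3 − 86.6 = 2.7
x=89: ŷ = 25 + 0.7·89 = 87.3; r = 87.1 − 87.3 = -0.2
x=100: ŷ = 25 + 0.7·100 = 95; r = 94.2 − 95 = -0.8
x=112: ŷ = 25 + 0.7·112 = 103.4; r = 104.6 − 103.4 = 1.2
x=114: ŷ = 25 + 0.7·114 = 104.8; r = 105.3 − 104.8 = 0.5
x=119: ŷ = 25 + 0.7·119 = 108.3; r = 107.2 − 108.3 = -1.1
SSE = 2.25 + 6.76 + 1.44 + 7.29 + 0.04 + 0.64 + 1.44 + 0.25 + 1.21 = 21.32
s = √(21.32/7) = √3.04571 ≈ 1.745

s = 1.745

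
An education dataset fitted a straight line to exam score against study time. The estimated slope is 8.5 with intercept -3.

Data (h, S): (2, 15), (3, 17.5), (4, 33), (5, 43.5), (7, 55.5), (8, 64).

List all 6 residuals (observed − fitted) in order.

h=2: ŷ = -3 + 8.5·2 = 14; e = 15 − 14 = 1
h=3: ŷ = -3 + 8.5·3 = 22.5; e = 17.5 − 22.5 = -5
h=4: ŷ = -3 + 8.5·4 = 31; e = 33 − 31 = 2
h=5: ŷ = -3 + 8.5·5 = 39.5; e = 43.5 − 39.5 = 4
h=7: ŷ = -3 + 8.5·7 = 56.5; e = 55.5 − 56.5 = -1
h=8: ŷ = -3 + 8.5·8 = 65; e = 64 − 65 = -1

1, -5, 2, 4, -1, -1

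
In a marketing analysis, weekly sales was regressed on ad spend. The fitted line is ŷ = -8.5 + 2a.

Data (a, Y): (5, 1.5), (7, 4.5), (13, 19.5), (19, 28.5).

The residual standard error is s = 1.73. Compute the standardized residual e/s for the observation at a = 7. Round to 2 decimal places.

ŷ = -8.5 + 2·7 = 5.5
e = 4.5 − 5.5 = -1
e/s = -1 / 1.73 = -0.58

-0.58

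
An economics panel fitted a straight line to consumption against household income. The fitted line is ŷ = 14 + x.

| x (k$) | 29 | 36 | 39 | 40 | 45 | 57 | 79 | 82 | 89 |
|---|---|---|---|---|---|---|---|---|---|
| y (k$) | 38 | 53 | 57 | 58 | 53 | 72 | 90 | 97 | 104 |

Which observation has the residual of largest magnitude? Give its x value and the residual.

x=29: ŷ = 14 + 29 = 43; r = 38 − 43 = -5
x=36: ŷ = 14 + 36 = 50; r = 53 − 50 = 3
x=39: ŷ = 14 + 39 = 53; r = 57 − 53 = 4
x=40: ŷ = 14 + 40 = 54; r = 58 − 54 = 4
x=45: ŷ = 14 + 45 = 59; r = 53 − 59 = -6
x=57: ŷ = 14 + 57 = 71; r = 72 − 71 = 1
x=79: ŷ = 14 + 79 = 93; r = 90 − 93 = -3
x=82: ŷ = 14 + 82 = 96; r = 97 − 96 = 1
x=89: ŷ = 14 + 89 = 103; r = 104 − 103 = 1
Largest |r| is 6 at x = 45, residual -6.

x = 45, r = -6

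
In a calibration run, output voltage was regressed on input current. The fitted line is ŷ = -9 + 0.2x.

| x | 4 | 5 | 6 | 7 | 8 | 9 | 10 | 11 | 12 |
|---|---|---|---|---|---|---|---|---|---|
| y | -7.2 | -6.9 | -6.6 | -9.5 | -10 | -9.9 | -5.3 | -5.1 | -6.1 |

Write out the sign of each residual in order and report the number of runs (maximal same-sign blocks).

x=4: ŷ = -9 + 0.2·4 = -8.2; e = -7.2 − (-8.2) = 1
x=5: ŷ = -9 + 0.2·5 = -8; e = -6.9 − (-8) = 1.1
x=6: ŷ = -9 + 0.2·6 = -7.8; e = -6.6 − (-7.8) = 1.2
x=7: ŷ = -9 + 0.2·7 = -7.6; e = -9.5 − (-7.6) = -1.9
x=8: ŷ = -9 + 0.2·8 = -7.4; e = -10 − (-7.4) = -2.6
x=9: ŷ = -9 + 0.2·9 = -7.2; e = -9.9 − (-7.2) = -2.7
x=10: ŷ = -9 + 0.2·10 = -7; e = -5.3 − (-7) = 1.7
x=11: ŷ = -9 + 0.2·11 = -6.8; e = -5.1 − (-6.8) = 1.7
x=12: ŷ = -9 + 0.2·12 = -6.6; e = -6.1 − (-6.6) = 0.5
Signs: + + + − − − + + +
Runs: +×3, −×3, +×3 → 3

3 runs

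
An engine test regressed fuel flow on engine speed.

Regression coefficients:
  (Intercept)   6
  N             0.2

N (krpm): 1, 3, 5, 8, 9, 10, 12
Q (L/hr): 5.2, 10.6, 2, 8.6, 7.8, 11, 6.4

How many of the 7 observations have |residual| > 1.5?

4

N=1: ŷ = 6 + 0.2·1 = 6.2; e = 5.2 − 6.2 = -1
N=3: ŷ = 6 + 0.2·3 = 6.6; e = 10.6 − 6.6 = 4
N=5: ŷ = 6 + 0.2·5 = 7; e = 2 − 7 = -5
N=8: ŷ = 6 + 0.2·8 = 7.6; e = 8.6 − 7.6 = 1
N=9: ŷ = 6 + 0.2·9 = 7.8; e = 7.8 − 7.8 = 0
N=10: ŷ = 6 + 0.2·10 = 8; e = 11 − 8 = 3
N=12: ŷ = 6 + 0.2·12 = 8.4; e = 6.4 − 8.4 = -2
|e| > 1.5: N=3 (|e|=4), N=5 (|e|=5), N=10 (|e|=3), N=12 (|e|=2) → 4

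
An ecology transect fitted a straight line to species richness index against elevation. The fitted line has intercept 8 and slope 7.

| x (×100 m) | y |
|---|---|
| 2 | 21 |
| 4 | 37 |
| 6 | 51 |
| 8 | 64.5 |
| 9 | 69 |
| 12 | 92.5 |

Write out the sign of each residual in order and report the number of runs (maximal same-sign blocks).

x=2: ŷ = 8 + 7·2 = 22; r = 21 − 22 = -1
x=4: ŷ = 8 + 7·4 = 36; r = 37 − 36 = 1
x=6: ŷ = 8 + 7·6 = 50; r = 51 − 50 = 1
x=8: ŷ = 8 + 7·8 = 64; r = 64.5 − 64 = 0.5
x=9: ŷ = 8 + 7·9 = 71; r = 69 − 71 = -2
x=12: ŷ = 8 + 7·12 = 92; r = 92.5 − 92 = 0.5
Signs: − + + + − +
Runs: −×1, +×3, −×1, +×1 → 4

4 runs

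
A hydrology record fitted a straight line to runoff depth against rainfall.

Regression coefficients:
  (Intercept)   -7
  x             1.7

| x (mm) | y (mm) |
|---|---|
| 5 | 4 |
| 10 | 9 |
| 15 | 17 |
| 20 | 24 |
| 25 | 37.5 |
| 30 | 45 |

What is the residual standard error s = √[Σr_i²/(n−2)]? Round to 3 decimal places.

s = 2.424

x=5: ŷ = -7 + 1.7·5 = 1.5; r = 4 − 1.5 = 2.5
x=10: ŷ = -7 + 1.7·10 = 10; r = 9 − 10 = -1
x=15: ŷ = -7 + 1.7·15 = 18.5; r = 17 − 18.5 = -1.5
x=20: ŷ = -7 + 1.7·20 = 27; r = 24 − 27 = -3
x=25: ŷ = -7 + 1.7·25 = 35.5; r = 37.5 − 35.5 = 2
x=30: ŷ = -7 + 1.7·30 = 44; r = 45 − 44 = 1
SSE = 6.25 + 1 + 2.25 + 9 + 4 + 1 = 23.5
s = √(23.5/4) = √5.875 ≈ 2.424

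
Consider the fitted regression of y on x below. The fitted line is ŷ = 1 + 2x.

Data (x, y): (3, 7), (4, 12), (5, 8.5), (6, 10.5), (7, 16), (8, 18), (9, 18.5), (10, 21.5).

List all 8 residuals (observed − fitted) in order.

x=3: ŷ = 1 + 2·3 = 7; r = 7 − 7 = 0
x=4: ŷ = 1 + 2·4 = 9; r = 12 − 9 = 3
x=5: ŷ = 1 + 2·5 = 11; r = 8.5 − 11 = -2.5
x=6: ŷ = 1 + 2·6 = 13; r = 10.5 − 13 = -2.5
x=7: ŷ = 1 + 2·7 = 15; r = 16 − 15 = 1
x=8: ŷ = 1 + 2·8 = 17; r = 18 − 17 = 1
x=9: ŷ = 1 + 2·9 = 19; r = 18.5 − 19 = -0.5
x=10: ŷ = 1 + 2·10 = 21; r = 21.5 − 21 = 0.5

0, 3, -2.5, -2.5, 1, 1, -0.5, 0.5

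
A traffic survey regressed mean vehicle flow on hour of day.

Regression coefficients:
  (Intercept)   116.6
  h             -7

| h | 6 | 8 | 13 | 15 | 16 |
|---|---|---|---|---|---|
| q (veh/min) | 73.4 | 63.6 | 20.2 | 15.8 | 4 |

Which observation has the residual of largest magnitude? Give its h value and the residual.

h = 13, r = -5.4

h=6: ŷ = 116.6 − 7·6 = 74.6; r = 73.4 − 74.6 = -1.2
h=8: ŷ = 116.6 − 7·8 = 60.6; r = 63.6 − 60.6 = 3
h=13: ŷ = 116.6 − 7·13 = 25.6; r = 20.2 − 25.6 = -5.4
h=15: ŷ = 116.6 − 7·15 = 11.6; r = 15.8 − 11.6 = 4.2
h=16: ŷ = 116.6 − 7·16 = 4.6; r = 4 − 4.6 = -0.6
Largest |r| is 5.4 at h = 13, residual -5.4.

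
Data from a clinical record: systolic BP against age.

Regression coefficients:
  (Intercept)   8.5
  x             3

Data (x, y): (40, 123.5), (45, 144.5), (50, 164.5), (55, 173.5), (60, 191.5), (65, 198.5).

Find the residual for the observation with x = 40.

ŷ = 8.5 + 3·40 = 128.5
r = 123.5 − 128.5 = -5

r = -5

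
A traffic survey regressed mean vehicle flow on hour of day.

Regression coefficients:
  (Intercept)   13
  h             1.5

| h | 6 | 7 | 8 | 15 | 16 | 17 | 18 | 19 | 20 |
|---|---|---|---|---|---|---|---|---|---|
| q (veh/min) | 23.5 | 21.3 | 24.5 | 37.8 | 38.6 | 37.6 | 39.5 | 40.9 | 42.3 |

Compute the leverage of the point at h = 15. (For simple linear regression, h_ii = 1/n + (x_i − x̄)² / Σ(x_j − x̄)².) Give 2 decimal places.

h̄ = (6 + 7 + 8 + 15 + 16 + 17 + 18 + 19 + 20)/9 = 14
Σ(h − h̄)² = 64 + 49 + 36 + 1 + 4 + 9 + 16 + 25 + 36 = 240
h = 1/9 + (1)²/240 = 0.111111 + 0.00416667 = 0.12

h = 0.12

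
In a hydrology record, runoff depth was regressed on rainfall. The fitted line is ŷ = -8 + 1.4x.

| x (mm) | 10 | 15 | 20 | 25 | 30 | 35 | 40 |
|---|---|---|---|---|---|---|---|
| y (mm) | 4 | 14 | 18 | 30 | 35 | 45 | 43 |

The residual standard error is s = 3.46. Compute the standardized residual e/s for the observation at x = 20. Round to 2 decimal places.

-0.58

ŷ = -8 + 1.4·20 = 20
e = 18 − 20 = -2
e/s = -2 / 3.46 = -0.58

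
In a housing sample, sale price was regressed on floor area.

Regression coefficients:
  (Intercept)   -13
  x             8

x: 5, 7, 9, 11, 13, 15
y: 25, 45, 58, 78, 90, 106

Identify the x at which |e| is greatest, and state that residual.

x=5: ŷ = -13 + 8·5 = 27; e = 25 − 27 = -2
x=7: ŷ = -13 + 8·7 = 43; e = 45 − 43 = 2
x=9: ŷ = -13 + 8·9 = 59; e = 58 − 59 = -1
x=11: ŷ = -13 + 8·11 = 75; e = 78 − 75 = 3
x=13: ŷ = -13 + 8·13 = 91; e = 90 − 91 = -1
x=15: ŷ = -13 + 8·15 = 107; e = 106 − 107 = -1
Largest |e| is 3 at x = 11, residual 3.

x = 11, e = 3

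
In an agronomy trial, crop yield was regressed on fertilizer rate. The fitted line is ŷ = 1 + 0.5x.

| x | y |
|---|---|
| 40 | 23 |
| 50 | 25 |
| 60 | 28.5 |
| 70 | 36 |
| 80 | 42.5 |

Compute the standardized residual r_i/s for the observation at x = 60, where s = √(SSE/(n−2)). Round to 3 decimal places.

-1.179

x=40: ŷ = 1 + 0.5·40 = 21; r = 23 − 21 = 2
x=50: ŷ = 1 + 0.5·50 = 26; r = 25 − 26 = -1
x=60: ŷ = 1 + 0.5·60 = 31; r = 28.5 − 31 = -2.5
x=70: ŷ = 1 + 0.5·70 = 36; r = 36 − 36 = 0
x=80: ŷ = 1 + 0.5·80 = 41; r = 42.5 − 41 = 1.5
SSE = 4 + 1 + 6.25 + 0 + 2.25 = 13.5
s = √(13.5/3) = 2.12132
r/s = -2.5 / 2.12132 = -1.179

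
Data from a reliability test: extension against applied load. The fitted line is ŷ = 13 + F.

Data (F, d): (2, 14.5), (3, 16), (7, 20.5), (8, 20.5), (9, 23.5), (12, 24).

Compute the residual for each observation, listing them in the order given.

F=2: ŷ = 13 + 2 = 15; r = 14.5 − 15 = -0.5
F=3: ŷ = 13 + 3 = 16; r = 16 − 16 = 0
F=7: ŷ = 13 + 7 = 20; r = 20.5 − 20 = 0.5
F=8: ŷ = 13 + 8 = 21; r = 20.5 − 21 = -0.5
F=9: ŷ = 13 + 9 = 22; r = 23.5 − 22 = 1.5
F=12: ŷ = 13 + 12 = 25; r = 24 − 25 = -1

-0.5, 0, 0.5, -0.5, 1.5, -1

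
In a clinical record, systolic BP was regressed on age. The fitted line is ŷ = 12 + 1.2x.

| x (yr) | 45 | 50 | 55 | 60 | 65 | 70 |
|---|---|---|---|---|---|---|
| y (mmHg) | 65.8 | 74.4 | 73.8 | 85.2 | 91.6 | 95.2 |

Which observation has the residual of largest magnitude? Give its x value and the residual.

x=45: ŷ = 12 + 1.2·45 = 66; r = 65.8 − 66 = -0.2
x=50: ŷ = 12 + 1.2·50 = 72; r = 74.4 − 72 = 2.4
x=55: ŷ = 12 + 1.2·55 = 78; r = 73.8 − 78 = -4.2
x=60: ŷ = 12 + 1.2·60 = 84; r = 85.2 − 84 = 1.2
x=65: ŷ = 12 + 1.2·65 = 90; r = 91.6 − 90 = 1.6
x=70: ŷ = 12 + 1.2·70 = 96; r = 95.2 − 96 = -0.8
Largest |r| is 4.2 at x = 55, residual -4.2.

x = 55, r = -4.2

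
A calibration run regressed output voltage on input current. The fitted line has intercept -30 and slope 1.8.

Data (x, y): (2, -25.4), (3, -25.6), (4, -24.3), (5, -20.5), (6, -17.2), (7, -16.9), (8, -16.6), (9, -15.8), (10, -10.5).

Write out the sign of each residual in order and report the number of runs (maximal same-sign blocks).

5 runs

x=2: ŷ = -30 + 1.8·2 = -26.4; r = -25.4 − (-26.4) = 1
x=3: ŷ = -30 + 1.8·3 = -24.6; r = -25.6 − (-24.6) = -1
x=4: ŷ = -30 + 1.8·4 = -22.8; r = -24.3 − (-22.8) = -1.5
x=5: ŷ = -30 + 1.8·5 = -21; r = -20.5 − (-21) = 0.5
x=6: ŷ = -30 + 1.8·6 = -19.2; r = -17.2 − (-19.2) = 2
x=7: ŷ = -30 + 1.8·7 = -17.4; r = -16.9 − (-17.4) = 0.5
x=8: ŷ = -30 + 1.8·8 = -15.6; r = -16.6 − (-15.6) = -1
x=9: ŷ = -30 + 1.8·9 = -13.8; r = -15.8 − (-13.8) = -2
x=10: ŷ = -30 + 1.8·10 = -12; r = -10.5 − (-12) = 1.5
Signs: + − − + + + − − +
Runs: +×1, −×2, +×3, −×2, +×1 → 5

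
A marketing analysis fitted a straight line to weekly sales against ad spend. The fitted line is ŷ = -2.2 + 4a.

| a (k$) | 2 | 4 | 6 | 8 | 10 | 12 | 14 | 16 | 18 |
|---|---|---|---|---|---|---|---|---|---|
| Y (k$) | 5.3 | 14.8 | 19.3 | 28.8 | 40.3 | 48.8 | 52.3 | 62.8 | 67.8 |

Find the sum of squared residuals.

SSE = 31

a=2: ŷ = -2.2 + 4·2 = 5.8; e = 5.3 − 5.8 = -0.5
a=4: ŷ = -2.2 + 4·4 = 13.8; e = 14.8 − 13.8 = 1
a=6: ŷ = -2.2 + 4·6 = 21.8; e = 19.3 − 21.8 = -2.5
a=8: ŷ = -2.2 + 4·8 = 29.8; e = 28.8 − 29.8 = -1
a=10: ŷ = -2.2 + 4·10 = 37.8; e = 40.3 − 37.8 = 2.5
a=12: ŷ = -2.2 + 4·12 = 45.8; e = 48.8 − 45.8 = 3
a=14: ŷ = -2.2 + 4·14 = 53.8; e = 52.3 − 53.8 = -1.5
a=16: ŷ = -2.2 + 4·16 = 61.8; e = 62.8 − 61.8 = 1
a=18: ŷ = -2.2 + 4·18 = 69.8; e = 67.8 − 69.8 = -2
SSE = 0.25 + 1 + 6.25 + 1 + 6.25 + 9 + 2.25 + 1 + 4 = 31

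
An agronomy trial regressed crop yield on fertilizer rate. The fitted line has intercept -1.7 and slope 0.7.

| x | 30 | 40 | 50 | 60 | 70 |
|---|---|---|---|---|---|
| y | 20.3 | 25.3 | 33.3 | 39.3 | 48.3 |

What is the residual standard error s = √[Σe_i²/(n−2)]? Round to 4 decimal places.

x=30: ŷ = -1.7 + 0.7·30 = 19.3; e = 20.3 − 19.3 = 1
x=40: ŷ = -1.7 + 0.7·40 = 26.3; e = 25.3 − 26.3 = -1
x=50: ŷ = -1.7 + 0.7·50 = 33.3; e = 33.3 − 33.3 = 0
x=60: ŷ = -1.7 + 0.7·60 = 40.3; e = 39.3 − 40.3 = -1
x=70: ŷ = -1.7 + 0.7·70 = 47.3; e = 48.3 − 47.3 = 1
SSE = 1 + 1 + 0 + 1 + 1 = 4
s = √(4/3) = √1.33333 ≈ 1.1547

s = 1.1547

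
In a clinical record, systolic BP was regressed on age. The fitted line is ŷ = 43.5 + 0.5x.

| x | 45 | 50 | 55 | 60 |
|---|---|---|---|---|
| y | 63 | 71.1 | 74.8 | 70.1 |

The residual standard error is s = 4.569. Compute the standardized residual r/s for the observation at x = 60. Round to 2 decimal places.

ŷ = 43.5 + 0.5·60 = 73.5
r = 70.1 − 73.5 = -3.4
r/s = -3.4 / 4.569 = -0.74

-0.74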